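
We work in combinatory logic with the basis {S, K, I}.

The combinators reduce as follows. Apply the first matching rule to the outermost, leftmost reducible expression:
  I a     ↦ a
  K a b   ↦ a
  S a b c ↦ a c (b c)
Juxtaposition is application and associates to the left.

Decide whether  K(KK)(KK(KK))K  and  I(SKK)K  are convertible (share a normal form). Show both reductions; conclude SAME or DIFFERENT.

Answer: SAME — A ⇓ K, B ⇓ K

Derivation:
Term A:
  start: K(KK)(KK(KK))K
  step 1: KKK
  step 2: K

Term B:
  start: I(SKK)K
  step 1: SKKK
  step 2: KK(KK)
  step 3: K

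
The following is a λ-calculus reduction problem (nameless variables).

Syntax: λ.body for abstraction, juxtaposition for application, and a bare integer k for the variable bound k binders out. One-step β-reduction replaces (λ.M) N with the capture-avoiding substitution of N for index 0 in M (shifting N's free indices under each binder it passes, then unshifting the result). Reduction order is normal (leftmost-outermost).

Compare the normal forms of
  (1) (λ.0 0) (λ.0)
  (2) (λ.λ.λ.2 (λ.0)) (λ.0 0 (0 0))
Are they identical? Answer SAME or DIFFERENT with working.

Term A:
  start: (λ.0 0) (λ.0)
  [1] (λ.0) (λ.0)
  [2] λ.0

Term B:
  start: (λ.λ.λ.2 (λ.0)) (λ.0 0 (0 0))
  [1] λ.λ.(λ.0 0 (0 0)) (λ.0)
  [2] λ.λ.(λ.0) (λ.0) ((λ.0) (λ.0))
  [3] λ.λ.(λ.0) ((λ.0) (λ.0))
  [4] λ.λ.(λ.0) (λ.0)
  [5] λ.λ.λ.0

Answer: DIFFERENT — A ⇓ λ.0, B ⇓ λ.λ.λ.0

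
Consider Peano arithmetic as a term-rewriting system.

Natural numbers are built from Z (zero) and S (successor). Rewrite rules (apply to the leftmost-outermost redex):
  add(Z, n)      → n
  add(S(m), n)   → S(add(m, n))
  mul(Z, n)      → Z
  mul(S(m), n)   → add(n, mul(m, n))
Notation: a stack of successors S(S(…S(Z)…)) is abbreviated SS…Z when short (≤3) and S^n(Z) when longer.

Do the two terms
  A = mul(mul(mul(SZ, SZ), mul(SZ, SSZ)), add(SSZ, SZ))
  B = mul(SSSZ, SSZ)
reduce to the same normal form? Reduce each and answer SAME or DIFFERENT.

Term A:
  start: mul(mul(mul(SZ, SZ), mul(SZ, SSZ)), add(SSZ, SZ))
  step 1: mul(mul(add(SZ, mul(Z, SZ)), mul(SZ, SSZ)), add(SSZ, SZ))
  step 2: mul(mul(S(add(Z, mul(Z, SZ))), mul(SZ, SSZ)), add(SSZ, SZ))
  step 3: mul(add(mul(SZ, SSZ), mul(add(Z, mul(Z, SZ)), mul(SZ, SSZ))), add(SSZ, SZ))
  step 4: mul(add(add(SSZ, mul(Z, SSZ)), mul(add(Z, mul(Z, SZ)), mul(SZ, SSZ))), add(SSZ, SZ))
  step 5: mul(add(S(add(SZ, mul(Z, SSZ))), mul(add(Z, mul(Z, SZ)), mul(SZ, SSZ))), add(SSZ, SZ))
  step 6: mul(S(add(add(SZ, mul(Z, SSZ)), mul(add(Z, mul(Z, SZ)), mul(SZ, SSZ)))), add(SSZ, SZ))
  step 7: add(add(SSZ, SZ), mul(add(add(SZ, mul(Z, SSZ)), mul(add(Z, mul(Z, SZ)), mul(SZ, SSZ))), add(SSZ, SZ)))
  step 8: add(S(add(SZ, SZ)), mul(add(add(SZ, mul(Z, SSZ)), mul(add(Z, mul(Z, SZ)), mul(SZ, SSZ))), add(SSZ, SZ)))
  step 9: S(add(add(SZ, SZ), mul(add(add(SZ, mul(Z, SSZ)), mul(add(Z, mul(Z, SZ)), mul(SZ, SSZ))), add(SSZ, SZ))))
  step 10: S(add(S(add(Z, SZ)), mul(add(add(SZ, mul(Z, SSZ)), mul(add(Z, mul(Z, SZ)), mul(SZ, SSZ))), add(SSZ, SZ))))
  step 11: S(S(add(add(Z, SZ), mul(add(add(SZ, mul(Z, SSZ)), mul(add(Z, mul(Z, SZ)), mul(SZ, SSZ))), add(SSZ, SZ)))))
  step 12: S(S(add(SZ, mul(add(add(SZ, mul(Z, SSZ)), mul(add(Z, mul(Z, SZ)), mul(SZ, SSZ))), add(SSZ, SZ)))))
  step 13: S(S(S(add(Z, mul(add(add(SZ, mul(Z, SSZ)), mul(add(Z, mul(Z, SZ)), mul(SZ, SSZ))), add(SSZ, SZ))))))
  step 14: S(S(S(mul(add(add(SZ, mul(Z, SSZ)), mul(add(Z, mul(Z, SZ)), mul(SZ, SSZ))), add(SSZ, SZ)))))
  step 15: S(S(S(mul(add(S(add(Z, mul(Z, SSZ))), mul(add(Z, mul(Z, SZ)), mul(SZ, SSZ))), add(SSZ, SZ)))))
  step 16: S(S(S(mul(S(add(add(Z, mul(Z, SSZ)), mul(add(Z, mul(Z, SZ)), mul(SZ, SSZ)))), add(SSZ, SZ)))))
  step 17: S(S(S(add(add(SSZ, SZ), mul(add(add(Z, mul(Z, SSZ)), mul(add(Z, mul(Z, SZ)), mul(SZ, SSZ))), add(SSZ, SZ))))))
  step 18: S(S(S(add(S(add(SZ, SZ)), mul(add(add(Z, mul(Z, SSZ)), mul(add(Z, mul(Z, SZ)), mul(SZ, SSZ))), add(SSZ, SZ))))))
  step 19: S(S(S(S(add(add(SZ, SZ), mul(add(add(Z, mul(Z, SSZ)), mul(add(Z, mul(Z, SZ)), mul(SZ, SSZ))), add(SSZ, SZ)))))))
  step 20: S(S(S(S(add(S(add(Z, SZ)), mul(add(add(Z, mul(Z, SSZ)), mul(add(Z, mul(Z, SZ)), mul(SZ, SSZ))), add(SSZ, SZ)))))))
  step 21: S(S(S(S(S(add(add(Z, SZ), mul(add(add(Z, mul(Z, SSZ)), mul(add(Z, mul(Z, SZ)), mul(SZ, SSZ))), add(SSZ, SZ))))))))
  step 22: S(S(S(S(S(add(SZ, mul(add(add(Z, mul(Z, SSZ)), mul(add(Z, mul(Z, SZ)), mul(SZ, SSZ))), add(SSZ, SZ))))))))
  step 23: S(S(S(S(S(S(add(Z, mul(add(add(Z, mul(Z, SSZ)), mul(add(Z, mul(Z, SZ)), mul(SZ, SSZ))), add(SSZ, SZ)))))))))
  step 24: S(S(S(S(S(S(mul(add(add(Z, mul(Z, SSZ)), mul(add(Z, mul(Z, SZ)), mul(SZ, SSZ))), add(SSZ, SZ))))))))
  step 25: S(S(S(S(S(S(mul(add(mul(Z, SSZ), mul(add(Z, mul(Z, SZ)), mul(SZ, SSZ))), add(SSZ, SZ))))))))
  step 26: S(S(S(S(S(S(mul(add(Z, mul(add(Z, mul(Z, SZ)), mul(SZ, SSZ))), add(SSZ, SZ))))))))
  step 27: S(S(S(S(S(S(mul(mul(add(Z, mul(Z, SZ)), mul(SZ, SSZ)), add(SSZ, SZ))))))))
  step 28: S(S(S(S(S(S(mul(mul(mul(Z, SZ), mul(SZ, SSZ)), add(SSZ, SZ))))))))
  step 29: S(S(S(S(S(S(mul(mul(Z, mul(SZ, SSZ)), add(SSZ, SZ))))))))
  step 30: S(S(S(S(S(S(mul(Z, add(SSZ, SZ))))))))
  step 31: S^6(Z)

Term B:
  start: mul(SSSZ, SSZ)
  step 1: add(SSZ, mul(SSZ, SSZ))
  step 2: S(add(SZ, mul(SSZ, SSZ)))
  step 3: S(S(add(Z, mul(SSZ, SSZ))))
  step 4: S(S(mul(SSZ, SSZ)))
  step 5: S(S(add(SSZ, mul(SZ, SSZ))))
  step 6: S(S(S(add(SZ, mul(SZ, SSZ)))))
  step 7: S(S(S(S(add(Z, mul(SZ, SSZ))))))
  step 8: S(S(S(S(mul(SZ, SSZ)))))
  step 9: S(S(S(S(add(SSZ, mul(Z, SSZ))))))
  step 10: S(S(S(S(S(add(SZ, mul(Z, SSZ)))))))
  step 11: S(S(S(S(S(S(add(Z, mul(Z, SSZ))))))))
  step 12: S(S(S(S(S(S(mul(Z, SSZ)))))))
  step 13: S^6(Z)

Answer: SAME — A ⇓ S^6(Z), B ⇓ S^6(Z)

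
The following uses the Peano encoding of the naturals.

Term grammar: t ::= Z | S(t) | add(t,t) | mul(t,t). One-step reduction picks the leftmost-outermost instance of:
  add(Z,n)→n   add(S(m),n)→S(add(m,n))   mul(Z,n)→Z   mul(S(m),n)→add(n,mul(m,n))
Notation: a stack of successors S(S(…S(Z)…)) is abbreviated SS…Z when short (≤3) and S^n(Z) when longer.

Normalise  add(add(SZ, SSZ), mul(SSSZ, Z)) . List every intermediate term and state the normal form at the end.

Answer: normal form = SSSZ  (in 13 steps)

Working:
  start: add(add(SZ, SSZ), mul(SSSZ, Z))
  [1] add(S(add(Z, SSZ)), mul(SSSZ, Z))
  [2] S(add(add(Z, SSZ), mul(SSSZ, Z)))
  [3] S(add(SSZ, mul(SSSZ, Z)))
  [4] S(S(add(SZ, mul(SSSZ, Z))))
  [5] S(S(S(add(Z, mul(SSSZ, Z)))))
  [6] S(S(S(mul(SSSZ, Z))))
  [7] S(S(S(add(Z, mul(SSZ, Z)))))
  [8] S(S(S(mul(SSZ, Z))))
  [9] S(S(S(add(Z, mul(SZ, Z)))))
  [10] S(S(S(mul(SZ, Z))))
  [11] S(S(S(add(Z, mul(Z, Z)))))
  [12] S(S(S(mul(Z, Z))))
  [13] SSSZ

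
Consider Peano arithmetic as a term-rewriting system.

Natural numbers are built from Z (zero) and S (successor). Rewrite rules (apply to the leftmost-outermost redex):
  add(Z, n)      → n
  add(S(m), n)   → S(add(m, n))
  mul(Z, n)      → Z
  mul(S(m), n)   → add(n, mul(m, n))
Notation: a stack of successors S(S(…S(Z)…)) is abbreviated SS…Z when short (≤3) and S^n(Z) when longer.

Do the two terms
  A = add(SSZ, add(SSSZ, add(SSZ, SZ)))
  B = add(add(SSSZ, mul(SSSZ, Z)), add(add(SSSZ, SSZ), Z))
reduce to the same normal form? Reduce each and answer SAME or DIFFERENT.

Answer: SAME — A ⇓ S^8(Z), B ⇓ S^8(Z)

Derivation:
Term A:
  start: add(SSZ, add(SSSZ, add(SSZ, SZ)))
  [1] S(add(SZ, add(SSSZ, add(SSZ, SZ))))
  [2] S(S(add(Z, add(SSSZ, add(SSZ, SZ)))))
  [3] S(S(add(SSSZ, add(SSZ, SZ))))
  [4] S(S(S(add(SSZ, add(SSZ, SZ)))))
  [5] S(S(S(S(add(SZ, add(SSZ, SZ))))))
  [6] S(S(S(S(S(add(Z, add(SSZ, SZ)))))))
  [7] S(S(S(S(S(add(SSZ, SZ))))))
  [8] S(S(S(S(S(S(add(SZ, SZ)))))))
  [9] S(S(S(S(S(S(S(add(Z, SZ))))))))
  [10] S^8(Z)

Term B:
  start: add(add(SSSZ, mul(SSSZ, Z)), add(add(SSSZ, SSZ), Z))
  [1] add(S(add(SSZ, mul(SSSZ, Z))), add(add(SSSZ, SSZ), Z))
  [2] S(add(add(SSZ, mul(SSSZ, Z)), add(add(SSSZ, SSZ), Z)))
  [3] S(add(S(add(SZ, mul(SSSZ, Z))), add(add(SSSZ, SSZ), Z)))
  [4] S(S(add(add(SZ, mul(SSSZ, Z)), add(add(SSSZ, SSZ), Z))))
  [5] S(S(add(S(add(Z, mul(SSSZ, Z))), add(add(SSSZ, SSZ), Z))))
  [6] S(S(S(add(add(Z, mul(SSSZ, Z)), add(add(SSSZ, SSZ), Z)))))
  [7] S(S(S(add(mul(SSSZ, Z), add(add(SSSZ, SSZ), Z)))))
  [8] S(S(S(add(add(Z, mul(SSZ, Z)), add(add(SSSZ, SSZ), Z)))))
  [9] S(S(S(add(mul(SSZ, Z), add(add(SSSZ, SSZ), Z)))))
  [10] S(S(S(add(add(Z, mul(SZ, Z)), add(add(SSSZ, SSZ), Z)))))
  [11] S(S(S(add(mul(SZ, Z), add(add(SSSZ, SSZ), Z)))))
  [12] S(S(S(add(add(Z, mul(Z, Z)), add(add(SSSZ, SSZ), Z)))))
  [13] S(S(S(add(mul(Z, Z), add(add(SSSZ, SSZ), Z)))))
  [14] S(S(S(add(Z, add(add(SSSZ, SSZ), Z)))))
  [15] S(S(S(add(add(SSSZ, SSZ), Z))))
  [16] S(S(S(add(S(add(SSZ, SSZ)), Z))))
  [17] S(S(S(S(add(add(SSZ, SSZ), Z)))))
  [18] S(S(S(S(add(S(add(SZ, SSZ)), Z)))))
  [19] S(S(S(S(S(add(add(SZ, SSZ), Z))))))
  [20] S(S(S(S(S(add(S(add(Z, SSZ)), Z))))))
  [21] S(S(S(S(S(S(add(add(Z, SSZ), Z)))))))
  [22] S(S(S(S(S(S(add(SSZ, Z)))))))
  [23] S(S(S(S(S(S(S(add(SZ, Z))))))))
  [24] S(S(S(S(S(S(S(S(add(Z, Z)))))))))
  [25] S^8(Z)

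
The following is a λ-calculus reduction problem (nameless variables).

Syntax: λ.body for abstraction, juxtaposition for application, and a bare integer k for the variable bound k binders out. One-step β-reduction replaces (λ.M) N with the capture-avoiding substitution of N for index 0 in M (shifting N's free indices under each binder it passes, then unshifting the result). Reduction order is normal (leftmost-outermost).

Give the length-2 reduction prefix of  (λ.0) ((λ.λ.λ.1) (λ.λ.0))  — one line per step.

Answer: after 2 steps: λ.λ.1

Derivation:
  start: (λ.0) ((λ.λ.λ.1) (λ.λ.0))
  step 1: (λ.λ.λ.1) (λ.λ.0)
  step 2: λ.λ.1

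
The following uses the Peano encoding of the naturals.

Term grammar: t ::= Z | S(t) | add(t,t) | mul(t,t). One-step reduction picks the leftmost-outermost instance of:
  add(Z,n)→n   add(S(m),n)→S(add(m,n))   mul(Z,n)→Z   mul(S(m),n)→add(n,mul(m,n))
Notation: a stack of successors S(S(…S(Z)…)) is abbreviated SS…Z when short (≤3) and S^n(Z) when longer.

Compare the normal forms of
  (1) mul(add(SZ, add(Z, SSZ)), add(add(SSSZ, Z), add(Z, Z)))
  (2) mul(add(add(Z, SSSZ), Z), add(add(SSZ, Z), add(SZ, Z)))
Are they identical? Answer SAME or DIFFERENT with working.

Term A:
  start: mul(add(SZ, add(Z, SSZ)), add(add(SSSZ, Z), add(Z, Z)))
  →1  mul(S(add(Z, add(Z, SSZ))), add(add(SSSZ, Z), add(Z, Z)))
  →2  add(add(add(SSSZ, Z), add(Z, Z)), mul(add(Z, add(Z, SSZ)), add(add(SSSZ, Z), add(Z, Z))))
  →3  add(add(S(add(SSZ, Z)), add(Z, Z)), mul(add(Z, add(Z, SSZ)), add(add(SSSZ, Z), add(Z, Z))))
  →4  add(S(add(add(SSZ, Z), add(Z, Z))), mul(add(Z, add(Z, SSZ)), add(add(SSSZ, Z), add(Z, Z))))
  →5  S(add(add(add(SSZ, Z), add(Z, Z)), mul(add(Z, add(Z, SSZ)), add(add(SSSZ, Z), add(Z, Z)))))
  →6  S(add(add(S(add(SZ, Z)), add(Z, Z)), mul(add(Z, add(Z, SSZ)), add(add(SSSZ, Z), add(Z, Z)))))
  →7  S(add(S(add(add(SZ, Z), add(Z, Z))), mul(add(Z, add(Z, SSZ)), add(add(SSSZ, Z), add(Z, Z)))))
  →8  S(S(add(add(add(SZ, Z), add(Z, Z)), mul(add(Z, add(Z, SSZ)), add(add(SSSZ, Z), add(Z, Z))))))
  →9  S(S(add(add(S(add(Z, Z)), add(Z, Z)), mul(add(Z, add(Z, SSZ)), add(add(SSSZ, Z), add(Z, Z))))))
  →10  S(S(add(S(add(add(Z, Z), add(Z, Z))), mul(add(Z, add(Z, SSZ)), add(add(SSSZ, Z), add(Z, Z))))))
  →11  S(S(S(add(add(add(Z, Z), add(Z, Z)), mul(add(Z, add(Z, SSZ)), add(add(SSSZ, Z), add(Z, Z)))))))
  →12  S(S(S(add(add(Z, add(Z, Z)), mul(add(Z, add(Z, SSZ)), add(add(SSSZ, Z), add(Z, Z)))))))
  →13  S(S(S(add(add(Z, Z), mul(add(Z, add(Z, SSZ)), add(add(SSSZ, Z), add(Z, Z)))))))
  →14  S(S(S(add(Z, mul(add(Z, add(Z, SSZ)), add(add(SSSZ, Z), add(Z, Z)))))))
  →15  S(S(S(mul(add(Z, add(Z, SSZ)), add(add(SSSZ, Z), add(Z, Z))))))
  →16  S(S(S(mul(add(Z, SSZ), add(add(SSSZ, Z), add(Z, Z))))))
  →17  S(S(S(mul(SSZ, add(add(SSSZ, Z), add(Z, Z))))))
  →18  S(S(S(add(add(add(SSSZ, Z), add(Z, Z)), mul(SZ, add(add(SSSZ, Z), add(Z, Z)))))))
  →19  S(S(S(add(add(S(add(SSZ, Z)), add(Z, Z)), mul(SZ, add(add(SSSZ, Z), add(Z, Z)))))))
  →20  S(S(S(add(S(add(add(SSZ, Z), add(Z, Z))), mul(SZ, add(add(SSSZ, Z), add(Z, Z)))))))
  →21  S(S(S(S(add(add(add(SSZ, Z), add(Z, Z)), mul(SZ, add(add(SSSZ, Z), add(Z, Z))))))))
  →22  S(S(S(S(add(add(S(add(SZ, Z)), add(Z, Z)), mul(SZ, add(add(SSSZ, Z), add(Z, Z))))))))
  →23  S(S(S(S(add(S(add(add(SZ, Z), add(Z, Z))), mul(SZ, add(add(SSSZ, Z), add(Z, Z))))))))
  →24  S(S(S(S(S(add(add(add(SZ, Z), add(Z, Z)), mul(SZ, add(add(SSSZ, Z), add(Z, Z)))))))))
  →25  S(S(S(S(S(add(add(S(add(Z, Z)), add(Z, Z)), mul(SZ, add(add(SSSZ, Z), add(Z, Z)))))))))
  →26  S(S(S(S(S(add(S(add(add(Z, Z), add(Z, Z))), mul(SZ, add(add(SSSZ, Z), add(Z, Z)))))))))
  →27  S(S(S(S(S(S(add(add(add(Z, Z), add(Z, Z)), mul(SZ, add(add(SSSZ, Z), add(Z, Z))))))))))
  →28  S(S(S(S(S(S(add(add(Z, add(Z, Z)), mul(SZ, add(add(SSSZ, Z), add(Z, Z))))))))))
  →29  S(S(S(S(S(S(add(add(Z, Z), mul(SZ, add(add(SSSZ, Z), add(Z, Z))))))))))
  →30  S(S(S(S(S(S(add(Z, mul(SZ, add(add(SSSZ, Z), add(Z, Z))))))))))
  →31  S(S(S(S(S(S(mul(SZ, add(add(SSSZ, Z), add(Z, Z)))))))))
  →32  S(S(S(S(S(S(add(add(add(SSSZ, Z), add(Z, Z)), mul(Z, add(add(SSSZ, Z), add(Z, Z))))))))))
  →33  S(S(S(S(S(S(add(add(S(add(SSZ, Z)), add(Z, Z)), mul(Z, add(add(SSSZ, Z), add(Z, Z))))))))))
  →34  S(S(S(S(S(S(add(S(add(add(SSZ, Z), add(Z, Z))), mul(Z, add(add(SSSZ, Z), add(Z, Z))))))))))
  →35  S(S(S(S(S(S(S(add(add(add(SSZ, Z), add(Z, Z)), mul(Z, add(add(SSSZ, Z), add(Z, Z)))))))))))
  →36  S(S(S(S(S(S(S(add(add(S(add(SZ, Z)), add(Z, Z)), mul(Z, add(add(SSSZ, Z), add(Z, Z)))))))))))
  →37  S(S(S(S(S(S(S(add(S(add(add(SZ, Z), add(Z, Z))), mul(Z, add(add(SSSZ, Z), add(Z, Z)))))))))))
  →38  S(S(S(S(S(S(S(S(add(add(add(SZ, Z), add(Z, Z)), mul(Z, add(add(SSSZ, Z), add(Z, Z))))))))))))
  →39  S(S(S(S(S(S(S(S(add(add(S(add(Z, Z)), add(Z, Z)), mul(Z, add(add(SSSZ, Z), add(Z, Z))))))))))))
  →40  S(S(S(S(S(S(S(S(add(S(add(add(Z, Z), add(Z, Z))), mul(Z, add(add(SSSZ, Z), add(Z, Z))))))))))))
  →41  S(S(S(S(S(S(S(S(S(add(add(add(Z, Z), add(Z, Z)), mul(Z, add(add(SSSZ, Z), add(Z, Z)))))))))))))
  →42  S(S(S(S(S(S(S(S(S(add(add(Z, add(Z, Z)), mul(Z, add(add(SSSZ, Z), add(Z, Z)))))))))))))
  →43  S(S(S(S(S(S(S(S(S(add(add(Z, Z), mul(Z, add(add(SSSZ, Z), add(Z, Z)))))))))))))
  →44  S(S(S(S(S(S(S(S(S(add(Z, mul(Z, add(add(SSSZ, Z), add(Z, Z)))))))))))))
  →45  S(S(S(S(S(S(S(S(S(mul(Z, add(add(SSSZ, Z), add(Z, Z))))))))))))
  →46  S^9(Z)

Term B:
  start: mul(add(add(Z, SSSZ), Z), add(add(SSZ, Z), add(SZ, Z)))
  →1  mul(add(SSSZ, Z), add(add(SSZ, Z), add(SZ, Z)))
  →2  mul(S(add(SSZ, Z)), add(add(SSZ, Z), add(SZ, Z)))
  →3  add(add(add(SSZ, Z), add(SZ, Z)), mul(add(SSZ, Z), add(add(SSZ, Z), add(SZ, Z))))
  →4  add(add(S(add(SZ, Z)), add(SZ, Z)), mul(add(SSZ, Z), add(add(SSZ, Z), add(SZ, Z))))
  →5  add(S(add(add(SZ, Z), add(SZ, Z))), mul(add(SSZ, Z), add(add(SSZ, Z), add(SZ, Z))))
  →6  S(add(add(add(SZ, Z), add(SZ, Z)), mul(add(SSZ, Z), add(add(SSZ, Z), add(SZ, Z)))))
  →7  S(add(add(S(add(Z, Z)), add(SZ, Z)), mul(add(SSZ, Z), add(add(SSZ, Z), add(SZ, Z)))))
  →8  S(add(S(add(add(Z, Z), add(SZ, Z))), mul(add(SSZ, Z), add(add(SSZ, Z), add(SZ, Z)))))
  →9  S(S(add(add(add(Z, Z), add(SZ, Z)), mul(add(SSZ, Z), add(add(SSZ, Z), add(SZ, Z))))))
  →10  S(S(add(add(Z, add(SZ, Z)), mul(add(SSZ, Z), add(add(SSZ, Z), add(SZ, Z))))))
  →11  S(S(add(add(SZ, Z), mul(add(SSZ, Z), add(add(SSZ, Z), add(SZ, Z))))))
  →12  S(S(add(S(add(Z, Z)), mul(add(SSZ, Z), add(add(SSZ, Z), add(SZ, Z))))))
  →13  S(S(S(add(add(Z, Z), mul(add(SSZ, Z), add(add(SSZ, Z), add(SZ, Z)))))))
  →14  S(S(S(add(Z, mul(add(SSZ, Z), add(add(SSZ, Z), add(SZ, Z)))))))
  →15  S(S(S(mul(add(SSZ, Z), add(add(SSZ, Z), add(SZ, Z))))))
  →16  S(S(S(mul(S(add(SZ, Z)), add(add(SSZ, Z), add(SZ, Z))))))
  →17  S(S(S(add(add(add(SSZ, Z), add(SZ, Z)), mul(add(SZ, Z), add(add(SSZ, Z), add(SZ, Z)))))))
  →18  S(S(S(add(add(S(add(SZ, Z)), add(SZ, Z)), mul(add(SZ, Z), add(add(SSZ, Z), add(SZ, Z)))))))
  →19  S(S(S(add(S(add(add(SZ, Z), add(SZ, Z))), mul(add(SZ, Z), add(add(SSZ, Z), add(SZ, Z)))))))
  →20  S(S(S(S(add(add(add(SZ, Z), add(SZ, Z)), mul(add(SZ, Z), add(add(SSZ, Z), add(SZ, Z))))))))
  →21  S(S(S(S(add(add(S(add(Z, Z)), add(SZ, Z)), mul(add(SZ, Z), add(add(SSZ, Z), add(SZ, Z))))))))
  →22  S(S(S(S(add(S(add(add(Z, Z), add(SZ, Z))), mul(add(SZ, Z), add(add(SSZ, Z), add(SZ, Z))))))))
  →23  S(S(S(S(S(add(add(add(Z, Z), add(SZ, Z)), mul(add(SZ, Z), add(add(SSZ, Z), add(SZ, Z)))))))))
  →24  S(S(S(S(S(add(add(Z, add(SZ, Z)), mul(add(SZ, Z), add(add(SSZ, Z), add(SZ, Z)))))))))
  →25  S(S(S(S(S(add(add(SZ, Z), mul(add(SZ, Z), add(add(SSZ, Z), add(SZ, Z)))))))))
  →26  S(S(S(S(S(add(S(add(Z, Z)), mul(add(SZ, Z), add(add(SSZ, Z), add(SZ, Z)))))))))
  →27  S(S(S(S(S(S(add(add(Z, Z), mul(add(SZ, Z), add(add(SSZ, Z), add(SZ, Z))))))))))
  →28  S(S(S(S(S(S(add(Z, mul(add(SZ, Z), add(add(SSZ, Z), add(SZ, Z))))))))))
  →29  S(S(S(S(S(S(mul(add(SZ, Z), add(add(SSZ, Z), add(SZ, Z)))))))))
  →30  S(S(S(S(S(S(mul(S(add(Z, Z)), add(add(SSZ, Z), add(SZ, Z)))))))))
  →31  S(S(S(S(S(S(add(add(add(SSZ, Z), add(SZ, Z)), mul(add(Z, Z), add(add(SSZ, Z), add(SZ, Z))))))))))
  →32  S(S(S(S(S(S(add(add(S(add(SZ, Z)), add(SZ, Z)), mul(add(Z, Z), add(add(SSZ, Z), add(SZ, Z))))))))))
  →33  S(S(S(S(S(S(add(S(add(add(SZ, Z), add(SZ, Z))), mul(add(Z, Z), add(add(SSZ, Z), add(SZ, Z))))))))))
  →34  S(S(S(S(S(S(S(add(add(add(SZ, Z), add(SZ, Z)), mul(add(Z, Z), add(add(SSZ, Z), add(SZ, Z)))))))))))
  →35  S(S(S(S(S(S(S(add(add(S(add(Z, Z)), add(SZ, Z)), mul(add(Z, Z), add(add(SSZ, Z), add(SZ, Z)))))))))))
  →36  S(S(S(S(S(S(S(add(S(add(add(Z, Z), add(SZ, Z))), mul(add(Z, Z), add(add(SSZ, Z), add(SZ, Z)))))))))))
  →37  S(S(S(S(S(S(S(S(add(add(add(Z, Z), add(SZ, Z)), mul(add(Z, Z), add(add(SSZ, Z), add(SZ, Z))))))))))))
  →38  S(S(S(S(S(S(S(S(add(add(Z, add(SZ, Z)), mul(add(Z, Z), add(add(SSZ, Z), add(SZ, Z))))))))))))
  →39  S(S(S(S(S(S(S(S(add(add(SZ, Z), mul(add(Z, Z), add(add(SSZ, Z), add(SZ, Z))))))))))))
  →40  S(S(S(S(S(S(S(S(add(S(add(Z, Z)), mul(add(Z, Z), add(add(SSZ, Z), add(SZ, Z))))))))))))
  →41  S(S(S(S(S(S(S(S(S(add(add(Z, Z), mul(add(Z, Z), add(add(SSZ, Z), add(SZ, Z)))))))))))))
  →42  S(S(S(S(S(S(S(S(S(add(Z, mul(add(Z, Z), add(add(SSZ, Z), add(SZ, Z)))))))))))))
  →43  S(S(S(S(S(S(S(S(S(mul(add(Z, Z), add(add(SSZ, Z), add(SZ, Z))))))))))))
  →44  S(S(S(S(S(S(S(S(S(mul(Z, add(add(SSZ, Z), add(SZ, Z))))))))))))
  →45  S^9(Z)

Answer: SAME — A ⇓ S^9(Z), B ⇓ S^9(Z)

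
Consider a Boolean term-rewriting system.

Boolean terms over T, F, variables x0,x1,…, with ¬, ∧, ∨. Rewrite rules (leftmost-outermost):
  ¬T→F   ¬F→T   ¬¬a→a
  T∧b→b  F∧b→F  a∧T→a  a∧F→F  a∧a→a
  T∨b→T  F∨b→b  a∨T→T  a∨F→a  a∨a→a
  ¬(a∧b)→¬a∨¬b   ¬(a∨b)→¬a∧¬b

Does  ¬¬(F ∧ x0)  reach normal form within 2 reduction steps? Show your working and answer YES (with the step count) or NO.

Answer: YES — reaches normal form F in 2 ≤ 2 steps

Derivation:
  start: ¬¬(F ∧ x0)
  step 1: F ∧ x0
  step 2: F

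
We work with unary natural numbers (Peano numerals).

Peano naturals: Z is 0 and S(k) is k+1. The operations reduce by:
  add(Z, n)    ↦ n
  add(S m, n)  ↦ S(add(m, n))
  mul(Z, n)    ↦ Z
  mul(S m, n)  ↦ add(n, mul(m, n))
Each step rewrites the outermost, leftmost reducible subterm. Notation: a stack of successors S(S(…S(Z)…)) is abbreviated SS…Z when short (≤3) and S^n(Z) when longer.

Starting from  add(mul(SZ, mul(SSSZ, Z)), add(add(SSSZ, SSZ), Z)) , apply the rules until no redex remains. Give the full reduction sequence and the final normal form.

  start: add(mul(SZ, mul(SSSZ, Z)), add(add(SSSZ, SSZ), Z))
  step 1: add(add(mul(SSSZ, Z), mul(Z, mul(SSSZ, Z))), add(add(SSSZ, SSZ), Z))
  step 2: add(add(add(Z, mul(SSZ, Z)), mul(Z, mul(SSSZ, Z))), add(add(SSSZ, SSZ), Z))
  step 3: add(add(mul(SSZ, Z), mul(Z, mul(SSSZ, Z))), add(add(SSSZ, SSZ), Z))
  step 4: add(add(add(Z, mul(SZ, Z)), mul(Z, mul(SSSZ, Z))), add(add(SSSZ, SSZ), Z))
  step 5: add(add(mul(SZ, Z), mul(Z, mul(SSSZ, Z))), add(add(SSSZ, SSZ), Z))
  step 6: add(add(add(Z, mul(Z, Z)), mul(Z, mul(SSSZ, Z))), add(add(SSSZ, SSZ), Z))
  step 7: add(add(mul(Z, Z), mul(Z, mul(SSSZ, Z))), add(add(SSSZ, SSZ), Z))
  step 8: add(add(Z, mul(Z, mul(SSSZ, Z))), add(add(SSSZ, SSZ), Z))
  step 9: add(mul(Z, mul(SSSZ, Z)), add(add(SSSZ, SSZ), Z))
  step 10: add(Z, add(add(SSSZ, SSZ), Z))
  step 11: add(add(SSSZ, SSZ), Z)
  step 12: add(S(add(SSZ, SSZ)), Z)
  step 13: S(add(add(SSZ, SSZ), Z))
  step 14: S(add(S(add(SZ, SSZ)), Z))
  step 15: S(S(add(add(SZ, SSZ), Z)))
  step 16: S(S(add(S(add(Z, SSZ)), Z)))
  step 17: S(S(S(add(add(Z, SSZ), Z))))
  step 18: S(S(S(add(SSZ, Z))))
  step 19: S(S(S(S(add(SZ, Z)))))
  step 20: S(S(S(S(S(add(Z, Z))))))
  step 21: S^5(Z)

Answer: normal form = S^5(Z)  (in 21 steps)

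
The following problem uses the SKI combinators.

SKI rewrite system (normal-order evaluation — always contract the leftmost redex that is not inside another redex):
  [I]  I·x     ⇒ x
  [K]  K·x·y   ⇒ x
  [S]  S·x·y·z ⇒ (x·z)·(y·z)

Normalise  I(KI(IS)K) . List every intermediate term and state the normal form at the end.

  start: I(KI(IS)K)
  step 1: KI(IS)K
  step 2: IK
  step 3: K

Answer: normal form = K  (in 3 steps)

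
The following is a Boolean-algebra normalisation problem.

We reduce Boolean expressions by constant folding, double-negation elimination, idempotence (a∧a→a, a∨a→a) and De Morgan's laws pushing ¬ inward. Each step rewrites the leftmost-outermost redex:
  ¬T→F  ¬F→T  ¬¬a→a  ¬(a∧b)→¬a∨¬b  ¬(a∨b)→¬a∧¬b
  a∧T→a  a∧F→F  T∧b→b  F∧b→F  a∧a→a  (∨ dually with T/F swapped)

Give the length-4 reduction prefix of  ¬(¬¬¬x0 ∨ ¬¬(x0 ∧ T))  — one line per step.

  start: ¬(¬¬¬x0 ∨ ¬¬(x0 ∧ T))
  →1  ¬¬¬¬x0 ∧ ¬¬¬(x0 ∧ T)
  →2  ¬¬x0 ∧ ¬¬¬(x0 ∧ T)
  →3  x0 ∧ ¬¬¬(x0 ∧ T)
  →4  x0 ∧ ¬(x0 ∧ T)

Answer: after 4 steps: x0 ∧ ¬(x0 ∧ T)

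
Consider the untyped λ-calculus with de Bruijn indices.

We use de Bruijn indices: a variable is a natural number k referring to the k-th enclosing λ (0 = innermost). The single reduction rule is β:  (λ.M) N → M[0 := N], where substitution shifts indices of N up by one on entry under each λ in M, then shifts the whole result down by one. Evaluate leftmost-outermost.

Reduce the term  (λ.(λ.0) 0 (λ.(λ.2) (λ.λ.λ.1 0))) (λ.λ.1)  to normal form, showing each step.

  start: (λ.(λ.0) 0 (λ.(λ.2) (λ.λ.λ.1 0))) (λ.λ.1)
  [1] (λ.0) (λ.λ.1) (λ.(λ.λ.λ.1) (λ.λ.λ.1 0))
  [2] (λ.λ.1) (λ.(λ.λ.λ.1) (λ.λ.λ.1 0))
  [3] λ.λ.(λ.λ.λ.1) (λ.λ.λ.1 0)
  [4] λ.λ.λ.λ.1

Answer: normal form = λ.λ.λ.λ.1  (in 4 steps)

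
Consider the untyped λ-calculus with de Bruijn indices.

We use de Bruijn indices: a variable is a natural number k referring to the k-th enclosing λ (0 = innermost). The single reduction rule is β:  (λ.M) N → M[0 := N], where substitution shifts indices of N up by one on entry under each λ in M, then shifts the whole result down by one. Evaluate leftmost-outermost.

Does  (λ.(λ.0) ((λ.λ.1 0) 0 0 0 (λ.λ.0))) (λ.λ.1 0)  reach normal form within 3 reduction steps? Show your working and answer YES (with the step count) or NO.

Answer: NO — after 3 steps the term is (λ.(λ.λ.1 0) 0) (λ.λ.1 0) (λ.λ.1 0) (λ.λ.0), not yet normal

Derivation:
  start: (λ.(λ.0) ((λ.λ.1 0) 0 0 0 (λ.λ.0))) (λ.λ.1 0)
  step 1: (λ.0) ((λ.λ.1 0) (λ.λ.1 0) (λ.λ.1 0) (λ.λ.1 0) (λ.λ.0))
  step 2: (λ.λ.1 0) (λ.λ.1 0) (λ.λ.1 0) (λ.λ.1 0) (λ.λ.0)
  step 3: (λ.(λ.λ.1 0) 0) (λ.λ.1 0) (λ.λ.1 0) (λ.λ.0)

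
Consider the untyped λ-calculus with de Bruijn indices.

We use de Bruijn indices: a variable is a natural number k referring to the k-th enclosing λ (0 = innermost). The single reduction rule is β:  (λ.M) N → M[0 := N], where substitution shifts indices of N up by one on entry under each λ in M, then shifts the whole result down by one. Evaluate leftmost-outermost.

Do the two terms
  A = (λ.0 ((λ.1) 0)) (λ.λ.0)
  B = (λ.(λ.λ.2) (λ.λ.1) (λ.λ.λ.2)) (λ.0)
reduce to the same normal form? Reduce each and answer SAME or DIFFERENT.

Term A:
  start: (λ.0 ((λ.1) 0)) (λ.λ.0)
  step 1: (λ.λ.0) ((λ.λ.λ.0) (λ.λ.0))
  step 2: λ.0

Term B:
  start: (λ.(λ.λ.2) (λ.λ.1) (λ.λ.λ.2)) (λ.0)
  step 1: (λ.λ.λ.0) (λ.λ.1) (λ.λ.λ.2)
  step 2: (λ.λ.0) (λ.λ.λ.2)
  step 3: λ.0

Answer: SAME — A ⇓ λ.0, B ⇓ λ.0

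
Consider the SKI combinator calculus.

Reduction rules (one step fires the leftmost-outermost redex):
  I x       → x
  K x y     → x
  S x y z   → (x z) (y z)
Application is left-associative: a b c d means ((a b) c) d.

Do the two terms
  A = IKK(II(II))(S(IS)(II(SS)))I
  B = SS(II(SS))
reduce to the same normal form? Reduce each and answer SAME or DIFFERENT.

Answer: SAME — A ⇓ SS(SS), B ⇓ SS(SS)

Working:
Term A:
  start: IKK(II(II))(S(IS)(II(SS)))I
  [1] KK(II(II))(S(IS)(II(SS)))I
  [2] K(S(IS)(II(SS)))I
  [3] S(IS)(II(SS))
  [4] SS(II(SS))
  [5] SS(I(SS))
  [6] SS(SS)

Term B:
  start: SS(II(SS))
  [1] SS(I(SS))
  [2] SS(SS)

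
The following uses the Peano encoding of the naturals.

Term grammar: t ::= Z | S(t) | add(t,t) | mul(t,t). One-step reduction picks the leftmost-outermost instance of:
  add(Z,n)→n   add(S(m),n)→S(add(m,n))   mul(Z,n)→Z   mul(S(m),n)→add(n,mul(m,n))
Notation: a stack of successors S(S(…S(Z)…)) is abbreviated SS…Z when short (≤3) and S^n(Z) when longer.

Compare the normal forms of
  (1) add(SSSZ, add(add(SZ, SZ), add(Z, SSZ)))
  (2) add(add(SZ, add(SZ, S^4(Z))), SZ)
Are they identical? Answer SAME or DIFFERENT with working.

Answer: SAME — A ⇓ S^7(Z), B ⇓ S^7(Z)

Reduction:
Term A:
  start: add(SSSZ, add(add(SZ, SZ), add(Z, SSZ)))
  →1  S(add(SSZ, add(add(SZ, SZ), add(Z, SSZ))))
  →2  S(S(add(SZ, add(add(SZ, SZ), add(Z, SSZ)))))
  →3  S(S(S(add(Z, add(add(SZ, SZ), add(Z, SSZ))))))
  →4  S(S(S(add(add(SZ, SZ), add(Z, SSZ)))))
  →5  S(S(S(add(S(add(Z, SZ)), add(Z, SSZ)))))
  →6  S(S(S(S(add(add(Z, SZ), add(Z, SSZ))))))
  →7  S(S(S(S(add(SZ, add(Z, SSZ))))))
  →8  S(S(S(S(S(add(Z, add(Z, SSZ)))))))
  →9  S(S(S(S(S(add(Z, SSZ))))))
  →10  S^7(Z)

Term B:
  start: add(add(SZ, add(SZ, S^4(Z))), SZ)
  →1  add(S(add(Z, add(SZ, S^4(Z)))), SZ)
  →2  S(add(add(Z, add(SZ, S^4(Z))), SZ))
  →3  S(add(add(SZ, S^4(Z)), SZ))
  →4  S(add(S(add(Z, S^4(Z))), SZ))
  →5  S(S(add(add(Z, S^4(Z)), SZ)))
  →6  S(S(add(S^4(Z), SZ)))
  →7  S(S(S(add(SSSZ, SZ))))
  →8  S(S(S(S(add(SSZ, SZ)))))
  →9  S(S(S(S(S(add(SZ, SZ))))))
  →10  S(S(S(S(S(S(add(Z, SZ)))))))
  →11  S^7(Z)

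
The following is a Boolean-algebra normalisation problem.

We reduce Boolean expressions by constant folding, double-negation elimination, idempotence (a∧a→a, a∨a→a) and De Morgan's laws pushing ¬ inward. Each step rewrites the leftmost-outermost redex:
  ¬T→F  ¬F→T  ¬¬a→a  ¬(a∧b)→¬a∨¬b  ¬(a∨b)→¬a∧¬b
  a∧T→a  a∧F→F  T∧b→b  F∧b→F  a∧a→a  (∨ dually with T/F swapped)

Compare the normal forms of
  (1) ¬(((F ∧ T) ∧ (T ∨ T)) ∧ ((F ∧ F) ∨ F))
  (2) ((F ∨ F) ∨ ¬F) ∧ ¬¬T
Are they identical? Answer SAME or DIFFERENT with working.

Term A:
  start: ¬(((F ∧ T) ∧ (T ∨ T)) ∧ ((F ∧ F) ∨ F))
  →1  ¬((F ∧ T) ∧ (T ∨ T)) ∨ ¬((F ∧ F) ∨ F)
  →2  (¬(F ∧ T) ∨ ¬(T ∨ T)) ∨ ¬((F ∧ F) ∨ F)
  →3  ((¬F ∨ ¬T) ∨ ¬(T ∨ T)) ∨ ¬((F ∧ F) ∨ F)
  →4  ((T ∨ ¬T) ∨ ¬(T ∨ T)) ∨ ¬((F ∧ F) ∨ F)
  →5  (T ∨ ¬(T ∨ T)) ∨ ¬((F ∧ F) ∨ F)
  →6  T ∨ ¬((F ∧ F) ∨ F)
  →7  T

Term B:
  start: ((F ∨ F) ∨ ¬F) ∧ ¬¬T
  →1  (F ∨ ¬F) ∧ ¬¬T
  →2  ¬F ∧ ¬¬T
  →3  T ∧ ¬¬T
  →4  ¬¬T
  →5  T

Answer: SAME — A ⇓ T, B ⇓ T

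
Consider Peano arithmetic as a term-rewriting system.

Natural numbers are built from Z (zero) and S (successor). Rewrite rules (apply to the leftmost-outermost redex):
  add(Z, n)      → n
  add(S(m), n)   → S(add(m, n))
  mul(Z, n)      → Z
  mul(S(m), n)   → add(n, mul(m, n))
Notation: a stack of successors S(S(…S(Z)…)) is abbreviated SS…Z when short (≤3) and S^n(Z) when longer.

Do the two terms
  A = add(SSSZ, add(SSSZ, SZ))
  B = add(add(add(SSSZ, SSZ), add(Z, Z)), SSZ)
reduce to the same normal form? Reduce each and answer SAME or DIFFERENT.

Term A:
  start: add(SSSZ, add(SSSZ, SZ))
  →1  S(add(SSZ, add(SSSZ, SZ)))
  →2  S(S(add(SZ, add(SSSZ, SZ))))
  →3  S(S(S(add(Z, add(SSSZ, SZ)))))
  →4  S(S(S(add(SSSZ, SZ))))
  →5  S(S(S(S(add(SSZ, SZ)))))
  →6  S(S(S(S(S(add(SZ, SZ))))))
  →7  S(S(S(S(S(S(add(Z, SZ)))))))
  →8  S^7(Z)

Term B:
  start: add(add(add(SSSZ, SSZ), add(Z, Z)), SSZ)
  →1  add(add(S(add(SSZ, SSZ)), add(Z, Z)), SSZ)
  →2  add(S(add(add(SSZ, SSZ), add(Z, Z))), SSZ)
  →3  S(add(add(add(SSZ, SSZ), add(Z, Z)), SSZ))
  →4  S(add(add(S(add(SZ, SSZ)), add(Z, Z)), SSZ))
  →5  S(add(S(add(add(SZ, SSZ), add(Z, Z))), SSZ))
  →6  S(S(add(add(add(SZ, SSZ), add(Z, Z)), SSZ)))
  →7  S(S(add(add(S(add(Z, SSZ)), add(Z, Z)), SSZ)))
  →8  S(S(add(S(add(add(Z, SSZ), add(Z, Z))), SSZ)))
  →9  S(S(S(add(add(add(Z, SSZ), add(Z, Z)), SSZ))))
  →10  S(S(S(add(add(SSZ, add(Z, Z)), SSZ))))
  →11  S(S(S(add(S(add(SZ, add(Z, Z))), SSZ))))
  →12  S(S(S(S(add(add(SZ, add(Z, Z)), SSZ)))))
  →13  S(S(S(S(add(S(add(Z, add(Z, Z))), SSZ)))))
  →14  S(S(S(S(S(add(add(Z, add(Z, Z)), SSZ))))))
  →15  S(S(S(S(S(add(add(Z, Z), SSZ))))))
  →16  S(S(S(S(S(add(Z, SSZ))))))
  →17  S^7(Z)

Answer: SAME — A ⇓ S^7(Z), B ⇓ S^7(Z)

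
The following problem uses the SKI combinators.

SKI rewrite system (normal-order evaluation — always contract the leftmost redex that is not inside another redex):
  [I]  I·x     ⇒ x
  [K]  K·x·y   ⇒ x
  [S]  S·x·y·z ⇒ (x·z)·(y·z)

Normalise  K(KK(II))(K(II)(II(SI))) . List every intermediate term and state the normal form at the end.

  start: K(KK(II))(K(II)(II(SI)))
  [1] KK(II)
  [2] K

Answer: normal form = K  (in 2 steps)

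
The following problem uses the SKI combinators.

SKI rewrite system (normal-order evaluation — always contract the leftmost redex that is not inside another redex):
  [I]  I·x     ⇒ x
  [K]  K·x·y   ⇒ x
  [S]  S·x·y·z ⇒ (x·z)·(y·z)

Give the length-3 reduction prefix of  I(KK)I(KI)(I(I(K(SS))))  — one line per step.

  start: I(KK)I(KI)(I(I(K(SS))))
  step 1: KKI(KI)(I(I(K(SS))))
  step 2: K(KI)(I(I(K(SS))))
  step 3: KI

Answer: after 3 steps: KI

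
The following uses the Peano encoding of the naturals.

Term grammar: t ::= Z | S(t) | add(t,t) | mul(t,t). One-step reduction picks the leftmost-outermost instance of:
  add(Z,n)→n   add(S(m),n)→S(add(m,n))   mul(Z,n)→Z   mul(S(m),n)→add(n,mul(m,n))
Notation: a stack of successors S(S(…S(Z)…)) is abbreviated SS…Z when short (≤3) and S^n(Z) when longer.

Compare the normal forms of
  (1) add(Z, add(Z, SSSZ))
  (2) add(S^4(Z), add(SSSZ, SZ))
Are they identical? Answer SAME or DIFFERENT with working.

Answer: DIFFERENT — A ⇓ SSSZ, B ⇓ S^8(Z)

Derivation:
Term A:
  start: add(Z, add(Z, SSSZ))
  [1] add(Z, SSSZ)
  [2] SSSZ

Term B:
  start: add(S^4(Z), add(SSSZ, SZ))
  [1] S(add(SSSZ, add(SSSZ, SZ)))
  [2] S(S(add(SSZ, add(SSSZ, SZ))))
  [3] S(S(S(add(SZ, add(SSSZ, SZ)))))
  [4] S(S(S(S(add(Z, add(SSSZ, SZ))))))
  [5] S(S(S(S(add(SSSZ, SZ)))))
  [6] S(S(S(S(S(add(SSZ, SZ))))))
  [7] S(S(S(S(S(S(add(SZ, SZ)))))))
  [8] S(S(S(S(S(S(S(add(Z, SZ))))))))
  [9] S^8(Z)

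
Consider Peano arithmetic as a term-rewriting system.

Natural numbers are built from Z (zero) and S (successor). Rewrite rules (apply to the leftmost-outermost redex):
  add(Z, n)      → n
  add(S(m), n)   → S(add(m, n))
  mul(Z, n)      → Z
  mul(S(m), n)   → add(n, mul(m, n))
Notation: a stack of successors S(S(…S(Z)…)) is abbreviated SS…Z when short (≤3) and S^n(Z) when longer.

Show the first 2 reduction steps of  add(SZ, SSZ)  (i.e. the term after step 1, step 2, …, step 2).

Answer: after 2 steps: SSSZ

Derivation:
  start: add(SZ, SSZ)
  [1] S(add(Z, SSZ))
  [2] SSSZ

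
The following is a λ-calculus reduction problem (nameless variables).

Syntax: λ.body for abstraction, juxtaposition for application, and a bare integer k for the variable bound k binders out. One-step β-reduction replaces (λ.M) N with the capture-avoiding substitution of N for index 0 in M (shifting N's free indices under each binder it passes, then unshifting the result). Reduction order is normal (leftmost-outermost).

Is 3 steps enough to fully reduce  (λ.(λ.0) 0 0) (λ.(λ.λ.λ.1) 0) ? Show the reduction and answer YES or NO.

Answer: NO — after 3 steps the term is (λ.λ.λ.1) (λ.(λ.λ.λ.1) 0), not yet normal

Working:
  start: (λ.(λ.0) 0 0) (λ.(λ.λ.λ.1) 0)
  step 1: (λ.0) (λ.(λ.λ.λ.1) 0) (λ.(λ.λ.λ.1) 0)
  step 2: (λ.(λ.λ.λ.1) 0) (λ.(λ.λ.λ.1) 0)
  step 3: (λ.λ.λ.1) (λ.(λ.λ.λ.1) 0)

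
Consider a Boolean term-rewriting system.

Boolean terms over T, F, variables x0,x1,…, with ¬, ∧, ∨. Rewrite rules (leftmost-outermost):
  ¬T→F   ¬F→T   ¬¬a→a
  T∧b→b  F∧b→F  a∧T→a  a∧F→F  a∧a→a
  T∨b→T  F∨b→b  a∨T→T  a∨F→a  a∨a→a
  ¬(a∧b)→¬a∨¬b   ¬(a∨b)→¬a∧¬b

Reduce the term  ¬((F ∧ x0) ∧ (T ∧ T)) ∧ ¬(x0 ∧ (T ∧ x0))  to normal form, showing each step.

  start: ¬((F ∧ x0) ∧ (T ∧ T)) ∧ ¬(x0 ∧ (T ∧ x0))
  →1  (¬(F ∧ x0) ∨ ¬(T ∧ T)) ∧ ¬(x0 ∧ (T ∧ x0))
  →2  ((¬F ∨ ¬x0) ∨ ¬(T ∧ T)) ∧ ¬(x0 ∧ (T ∧ x0))
  →3  ((T ∨ ¬x0) ∨ ¬(T ∧ T)) ∧ ¬(x0 ∧ (T ∧ x0))
  →4  (T ∨ ¬(T ∧ T)) ∧ ¬(x0 ∧ (T ∧ x0))
  →5  T ∧ ¬(x0 ∧ (T ∧ x0))
  →6  ¬(x0 ∧ (T ∧ x0))
  →7  ¬x0 ∨ ¬(T ∧ x0)
  →8  ¬x0 ∨ (¬T ∨ ¬x0)
  →9  ¬x0 ∨ (F ∨ ¬x0)
  →10  ¬x0 ∨ ¬x0
  →11  ¬x0

Answer: normal form = ¬x0  (in 11 steps)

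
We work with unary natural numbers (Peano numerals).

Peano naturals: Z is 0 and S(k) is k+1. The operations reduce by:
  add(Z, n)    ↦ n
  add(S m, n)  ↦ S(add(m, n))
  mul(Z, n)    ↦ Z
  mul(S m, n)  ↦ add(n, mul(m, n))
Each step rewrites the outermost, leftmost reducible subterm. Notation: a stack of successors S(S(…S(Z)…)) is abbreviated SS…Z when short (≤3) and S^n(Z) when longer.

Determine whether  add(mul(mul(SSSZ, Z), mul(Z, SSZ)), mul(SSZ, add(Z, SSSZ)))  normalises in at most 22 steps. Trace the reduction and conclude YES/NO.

  start: add(mul(mul(SSSZ, Z), mul(Z, SSZ)), mul(SSZ, add(Z, SSSZ)))
  →1  add(mul(add(Z, mul(SSZ, Z)), mul(Z, SSZ)), mul(SSZ, add(Z, SSSZ)))
  →2  add(mul(mul(SSZ, Z), mul(Z, SSZ)), mul(SSZ, add(Z, SSSZ)))
  →3  add(mul(add(Z, mul(SZ, Z)), mul(Z, SSZ)), mul(SSZ, add(Z, SSSZ)))
  →4  add(mul(mul(SZ, Z), mul(Z, SSZ)), mul(SSZ, add(Z, SSSZ)))
  →5  add(mul(add(Z, mul(Z, Z)), mul(Z, SSZ)), mul(SSZ, add(Z, SSSZ)))
  →6  add(mul(mul(Z, Z), mul(Z, SSZ)), mul(SSZ, add(Z, SSSZ)))
  →7  add(mul(Z, mul(Z, SSZ)), mul(SSZ, add(Z, SSSZ)))
  →8  add(Z, mul(SSZ, add(Z, SSSZ)))
  →9  mul(SSZ, add(Z, SSSZ))
  →10  add(add(Z, SSSZ), mul(SZ, add(Z, SSSZ)))
  →11  add(SSSZ, mul(SZ, add(Z, SSSZ)))
  →12  S(add(SSZ, mul(SZ, add(Z, SSSZ))))
  →13  S(S(add(SZ, mul(SZ, add(Z, SSSZ)))))
  →14  S(S(S(add(Z, mul(SZ, add(Z, SSSZ))))))
  →15  S(S(S(mul(SZ, add(Z, SSSZ)))))
  →16  S(S(S(add(add(Z, SSSZ), mul(Z, add(Z, SSSZ))))))
  →17  S(S(S(add(SSSZ, mul(Z, add(Z, SSSZ))))))
  →18  S(S(S(S(add(SSZ, mul(Z, add(Z, SSSZ)))))))
  →19  S(S(S(S(S(add(SZ, mul(Z, add(Z, SSSZ))))))))
  →20  S(S(S(S(S(S(add(Z, mul(Z, add(Z, SSSZ)))))))))
  →21  S(S(S(S(S(S(mul(Z, add(Z, SSSZ))))))))
  →22  S^6(Z)

Answer: YES — reaches normal form S^6(Z) in 22 ≤ 22 steps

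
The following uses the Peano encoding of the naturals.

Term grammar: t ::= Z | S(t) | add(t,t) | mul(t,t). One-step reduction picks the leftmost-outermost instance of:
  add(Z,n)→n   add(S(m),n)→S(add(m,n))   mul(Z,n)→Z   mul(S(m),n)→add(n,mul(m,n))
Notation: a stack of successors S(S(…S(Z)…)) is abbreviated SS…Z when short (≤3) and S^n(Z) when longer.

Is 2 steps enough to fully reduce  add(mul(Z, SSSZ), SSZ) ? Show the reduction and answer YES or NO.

Answer: YES — reaches normal form SSZ in 2 ≤ 2 steps

Derivation:
  start: add(mul(Z, SSSZ), SSZ)
  step 1: add(Z, SSZ)
  step 2: SSZ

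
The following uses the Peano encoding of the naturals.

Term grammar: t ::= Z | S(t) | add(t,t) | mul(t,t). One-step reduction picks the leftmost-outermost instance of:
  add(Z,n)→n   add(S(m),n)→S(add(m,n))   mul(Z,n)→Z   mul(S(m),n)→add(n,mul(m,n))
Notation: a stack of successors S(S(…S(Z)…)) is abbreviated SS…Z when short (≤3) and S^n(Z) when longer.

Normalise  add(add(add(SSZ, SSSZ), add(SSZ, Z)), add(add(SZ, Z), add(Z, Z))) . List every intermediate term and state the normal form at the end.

  start: add(add(add(SSZ, SSSZ), add(SSZ, Z)), add(add(SZ, Z), add(Z, Z)))
  step 1: add(add(S(add(SZ, SSSZ)), add(SSZ, Z)), add(add(SZ, Z), add(Z, Z)))
  step 2: add(S(add(add(SZ, SSSZ), add(SSZ, Z))), add(add(SZ, Z), add(Z, Z)))
  step 3: S(add(add(add(SZ, SSSZ), add(SSZ, Z)), add(add(SZ, Z), add(Z, Z))))
  step 4: S(add(add(S(add(Z, SSSZ)), add(SSZ, Z)), add(add(SZ, Z), add(Z, Z))))
  step 5: S(add(S(add(add(Z, SSSZ), add(SSZ, Z))), add(add(SZ, Z), add(Z, Z))))
  step 6: S(S(add(add(add(Z, SSSZ), add(SSZ, Z)), add(add(SZ, Z), add(Z, Z)))))
  step 7: S(S(add(add(SSSZ, add(SSZ, Z)), add(add(SZ, Z), add(Z, Z)))))
  step 8: S(S(add(S(add(SSZ, add(SSZ, Z))), add(add(SZ, Z), add(Z, Z)))))
  step 9: S(S(S(add(add(SSZ, add(SSZ, Z)), add(add(SZ, Z), add(Z, Z))))))
  step 10: S(S(S(add(S(add(SZ, add(SSZ, Z))), add(add(SZ, Z), add(Z, Z))))))
  step 11: S(S(S(S(add(add(SZ, add(SSZ, Z)), add(add(SZ, Z), add(Z, Z)))))))
  step 12: S(S(S(S(add(S(add(Z, add(SSZ, Z))), add(add(SZ, Z), add(Z, Z)))))))
  step 13: S(S(S(S(S(add(add(Z, add(SSZ, Z)), add(add(SZ, Z), add(Z, Z))))))))
  step 14: S(S(S(S(S(add(add(SSZ, Z), add(add(SZ, Z), add(Z, Z))))))))
  step 15: S(S(S(S(S(add(S(add(SZ, Z)), add(add(SZ, Z), add(Z, Z))))))))
  step 16: S(S(S(S(S(S(add(add(SZ, Z), add(add(SZ, Z), add(Z, Z)))))))))
  step 17: S(S(S(S(S(S(add(S(add(Z, Z)), add(add(SZ, Z), add(Z, Z)))))))))
  step 18: S(S(S(S(S(S(S(add(add(Z, Z), add(add(SZ, Z), add(Z, Z))))))))))
  step 19: S(S(S(S(S(S(S(add(Z, add(add(SZ, Z), add(Z, Z))))))))))
  step 20: S(S(S(S(S(S(S(add(add(SZ, Z), add(Z, Z)))))))))
  step 21: S(S(S(S(S(S(S(add(S(add(Z, Z)), add(Z, Z)))))))))
  step 22: S(S(S(S(S(S(S(S(add(add(Z, Z), add(Z, Z))))))))))
  step 23: S(S(S(S(S(S(S(S(add(Z, add(Z, Z))))))))))
  step 24: S(S(S(S(S(S(S(S(add(Z, Z)))))))))
  step 25: S^8(Z)

Answer: normal form = S^8(Z)  (in 25 steps)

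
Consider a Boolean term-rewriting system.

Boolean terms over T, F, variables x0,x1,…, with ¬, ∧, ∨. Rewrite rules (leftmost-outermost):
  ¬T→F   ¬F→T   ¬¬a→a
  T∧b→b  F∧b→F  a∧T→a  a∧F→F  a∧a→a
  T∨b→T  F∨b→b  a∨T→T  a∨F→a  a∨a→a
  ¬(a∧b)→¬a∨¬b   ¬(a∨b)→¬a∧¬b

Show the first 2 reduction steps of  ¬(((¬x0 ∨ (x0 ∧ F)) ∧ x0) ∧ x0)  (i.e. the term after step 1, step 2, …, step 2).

Answer: after 2 steps: (¬(¬x0 ∨ (x0 ∧ F)) ∨ ¬x0) ∨ ¬x0

Derivation:
  start: ¬(((¬x0 ∨ (x0 ∧ F)) ∧ x0) ∧ x0)
  →1  ¬((¬x0 ∨ (x0 ∧ F)) ∧ x0) ∨ ¬x0
  →2  (¬(¬x0 ∨ (x0 ∧ F)) ∨ ¬x0) ∨ ¬x0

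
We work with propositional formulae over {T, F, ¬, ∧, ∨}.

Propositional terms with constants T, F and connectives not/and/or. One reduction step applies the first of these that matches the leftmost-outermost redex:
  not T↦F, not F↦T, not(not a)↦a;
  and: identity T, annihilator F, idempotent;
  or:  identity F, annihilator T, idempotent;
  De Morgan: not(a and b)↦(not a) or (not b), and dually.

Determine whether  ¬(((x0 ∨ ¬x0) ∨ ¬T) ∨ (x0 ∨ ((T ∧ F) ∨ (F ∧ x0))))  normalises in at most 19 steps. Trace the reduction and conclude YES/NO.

  start: ¬(((x0 ∨ ¬x0) ∨ ¬T) ∨ (x0 ∨ ((T ∧ F) ∨ (F ∧ x0))))
  [1] ¬((x0 ∨ ¬x0) ∨ ¬T) ∧ ¬(x0 ∨ ((T ∧ F) ∨ (F ∧ x0)))
  [2] (¬(x0 ∨ ¬x0) ∧ ¬¬T) ∧ ¬(x0 ∨ ((T ∧ F) ∨ (F ∧ x0)))
  [3] ((¬x0 ∧ ¬¬x0) ∧ ¬¬T) ∧ ¬(x0 ∨ ((T ∧ F) ∨ (F ∧ x0)))
  [4] ((¬x0 ∧ x0) ∧ ¬¬T) ∧ ¬(x0 ∨ ((T ∧ F) ∨ (F ∧ x0)))
  [5] ((¬x0 ∧ x0) ∧ T) ∧ ¬(x0 ∨ ((T ∧ F) ∨ (F ∧ x0)))
  [6] (¬x0 ∧ x0) ∧ ¬(x0 ∨ ((T ∧ F) ∨ (F ∧ x0)))
  [7] (¬x0 ∧ x0) ∧ (¬x0 ∧ ¬((T ∧ F) ∨ (F ∧ x0)))
  [8] (¬x0 ∧ x0) ∧ (¬x0 ∧ (¬(T ∧ F) ∧ ¬(F ∧ x0)))
  [9] (¬x0 ∧ x0) ∧ (¬x0 ∧ ((¬T ∨ ¬F) ∧ ¬(F ∧ x0)))
  [10] (¬x0 ∧ x0) ∧ (¬x0 ∧ ((F ∨ ¬F) ∧ ¬(F ∧ x0)))
  [11] (¬x0 ∧ x0) ∧ (¬x0 ∧ (¬F ∧ ¬(F ∧ x0)))
  [12] (¬x0 ∧ x0) ∧ (¬x0 ∧ (T ∧ ¬(F ∧ x0)))
  [13] (¬x0 ∧ x0) ∧ (¬x0 ∧ ¬(F ∧ x0))
  [14] (¬x0 ∧ x0) ∧ (¬x0 ∧ (¬F ∨ ¬x0))
  [15] (¬x0 ∧ x0) ∧ (¬x0 ∧ (T ∨ ¬x0))
  [16] (¬x0 ∧ x0) ∧ (¬x0 ∧ T)
  [17] (¬x0 ∧ x0) ∧ ¬x0

Answer: YES — reaches normal form (¬x0 ∧ x0) ∧ ¬x0 in 17 ≤ 19 steps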